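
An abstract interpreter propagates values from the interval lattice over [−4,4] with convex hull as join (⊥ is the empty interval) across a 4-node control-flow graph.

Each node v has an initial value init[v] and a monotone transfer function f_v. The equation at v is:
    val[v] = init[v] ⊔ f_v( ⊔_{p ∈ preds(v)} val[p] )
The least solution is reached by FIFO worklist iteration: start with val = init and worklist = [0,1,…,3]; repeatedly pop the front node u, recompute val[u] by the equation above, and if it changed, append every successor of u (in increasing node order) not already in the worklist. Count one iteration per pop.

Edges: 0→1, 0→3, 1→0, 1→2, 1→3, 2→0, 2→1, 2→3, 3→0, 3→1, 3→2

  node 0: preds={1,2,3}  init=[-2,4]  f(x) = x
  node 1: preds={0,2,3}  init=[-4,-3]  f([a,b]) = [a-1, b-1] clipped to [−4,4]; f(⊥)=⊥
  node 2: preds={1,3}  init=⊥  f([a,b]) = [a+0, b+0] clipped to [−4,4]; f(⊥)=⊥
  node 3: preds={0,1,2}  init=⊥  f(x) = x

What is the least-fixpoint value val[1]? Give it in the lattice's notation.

[-4,3]

Worklist (10 pops):
  #1 pop 0: in=[-4,-3] → [-4,4] (was [-2,4]); enqueue []
  #2 pop 1: in=[-4,4] → [-4,3] (was [-4,-3]); enqueue [0]
  #3 pop 2: in=[-4,3] → [-4,3] (was ⊥); enqueue [1]
  #4 pop 3: in=[-4,4] → [-4,4] (was ⊥); enqueue [2]
  #5 pop 0: in=[-4,4] → [-4,4] (no change)
  #6 pop 1: in=[-4,4] → [-4,3] (no change)
  #7 pop 2: in=[-4,4] → [-4,4] (was [-4,3]); enqueue [0,1,3]
  #8 pop 0: in=[-4,4] → [-4,4] (no change)
  #9 pop 1: in=[-4,4] → [-4,3] (no change)
  #10 pop 3: in=[-4,4] → [-4,4] (no change)

Fixpoint:
  val[0] = [-4,4]
  val[1] = [-4,3]
  val[2] = [-4,4]
  val[3] = [-4,4]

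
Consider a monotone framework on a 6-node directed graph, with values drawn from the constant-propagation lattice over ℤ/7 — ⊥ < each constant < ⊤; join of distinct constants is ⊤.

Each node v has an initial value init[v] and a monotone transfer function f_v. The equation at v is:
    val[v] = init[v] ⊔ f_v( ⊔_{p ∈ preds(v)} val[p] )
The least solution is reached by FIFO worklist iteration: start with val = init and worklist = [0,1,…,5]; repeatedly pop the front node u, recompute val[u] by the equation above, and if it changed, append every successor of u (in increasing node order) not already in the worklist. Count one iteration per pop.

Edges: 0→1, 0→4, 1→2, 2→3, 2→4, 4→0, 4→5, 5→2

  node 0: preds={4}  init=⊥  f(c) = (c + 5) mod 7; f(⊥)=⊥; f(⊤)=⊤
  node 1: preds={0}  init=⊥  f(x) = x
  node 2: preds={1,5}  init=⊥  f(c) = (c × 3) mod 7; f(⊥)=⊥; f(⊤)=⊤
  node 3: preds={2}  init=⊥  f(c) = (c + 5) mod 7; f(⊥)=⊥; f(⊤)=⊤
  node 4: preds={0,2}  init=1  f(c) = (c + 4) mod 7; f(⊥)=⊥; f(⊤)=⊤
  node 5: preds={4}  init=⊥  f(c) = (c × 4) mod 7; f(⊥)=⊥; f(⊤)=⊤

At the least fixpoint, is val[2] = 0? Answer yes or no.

no

Trace (12 dequeues):
  [1] u=0 | in 1 | out 6 | prev ⊥ | push {}
  [2] u=1 | in 6 | out 6 | prev ⊥ | push {}
  [3] u=2 | in 6 | out 4 | prev ⊥ | push {}
  [4] u=3 | in 4 | out 2 | prev ⊥ | push {}
  [5] u=4 | in ⊤ | out ⊤ | prev 1 | push {0}
  [6] u=5 | in ⊤ | out ⊤ | prev ⊥ | push {2}
  [7] u=0 | in ⊤ | out ⊤ | prev 6 | push {1,4}
  [8] u=2 | in ⊤ | out ⊤ | prev 4 | push {3}
  [9] u=1 | in ⊤ | out ⊤ | prev 6 | push {2}
  [10] u=4 | in ⊤ | out ⊤ | ==
  [11] u=3 | in ⊤ | out ⊤ | prev 2 | push {}
  [12] u=2 | in ⊤ | out ⊤ | ==

Converged values:
  [0] ⊤
  [1] ⊤
  [2] ⊤
  [3] ⊤
  [4] ⊤
  [5] ⊤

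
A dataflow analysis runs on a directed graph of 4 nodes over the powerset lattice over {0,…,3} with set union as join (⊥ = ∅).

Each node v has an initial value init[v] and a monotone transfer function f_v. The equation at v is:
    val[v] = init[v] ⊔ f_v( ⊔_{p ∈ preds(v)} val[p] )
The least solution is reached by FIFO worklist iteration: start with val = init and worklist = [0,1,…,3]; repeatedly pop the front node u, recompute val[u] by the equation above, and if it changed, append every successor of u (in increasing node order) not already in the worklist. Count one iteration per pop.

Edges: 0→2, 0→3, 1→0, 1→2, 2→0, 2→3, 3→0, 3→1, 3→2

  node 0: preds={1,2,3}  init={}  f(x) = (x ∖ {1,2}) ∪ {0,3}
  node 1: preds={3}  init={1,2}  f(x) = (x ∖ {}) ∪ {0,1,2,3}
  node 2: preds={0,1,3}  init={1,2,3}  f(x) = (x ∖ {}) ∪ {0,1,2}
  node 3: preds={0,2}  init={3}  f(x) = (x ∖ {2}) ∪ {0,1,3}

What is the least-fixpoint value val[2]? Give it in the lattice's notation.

Trace (7 dequeues):
  [1] u=0 | in {1,2,3} | out {0,3} | prev {} | push {}
  [2] u=1 | in {3} | out {0,1,2,3} | prev {1,2} | push {0}
  [3] u=2 | in {0,1,2,3} | out {0,1,2,3} | prev {1,2,3} | push {}
  [4] u=3 | in {0,1,2,3} | out {0,1,3} | prev {3} | push {1,2}
  [5] u=0 | in {0,1,2,3} | out {0,3} | ==
  [6] u=1 | in {0,1,3} | out {0,1,2,3} | ==
  [7] u=2 | in {0,1,2,3} | out {0,1,2,3} | ==

Converged values:
  [0] {0,3}
  [1] {0,1,2,3}
  [2] {0,1,2,3}
  [3] {0,1,3}

{0,1,2,3}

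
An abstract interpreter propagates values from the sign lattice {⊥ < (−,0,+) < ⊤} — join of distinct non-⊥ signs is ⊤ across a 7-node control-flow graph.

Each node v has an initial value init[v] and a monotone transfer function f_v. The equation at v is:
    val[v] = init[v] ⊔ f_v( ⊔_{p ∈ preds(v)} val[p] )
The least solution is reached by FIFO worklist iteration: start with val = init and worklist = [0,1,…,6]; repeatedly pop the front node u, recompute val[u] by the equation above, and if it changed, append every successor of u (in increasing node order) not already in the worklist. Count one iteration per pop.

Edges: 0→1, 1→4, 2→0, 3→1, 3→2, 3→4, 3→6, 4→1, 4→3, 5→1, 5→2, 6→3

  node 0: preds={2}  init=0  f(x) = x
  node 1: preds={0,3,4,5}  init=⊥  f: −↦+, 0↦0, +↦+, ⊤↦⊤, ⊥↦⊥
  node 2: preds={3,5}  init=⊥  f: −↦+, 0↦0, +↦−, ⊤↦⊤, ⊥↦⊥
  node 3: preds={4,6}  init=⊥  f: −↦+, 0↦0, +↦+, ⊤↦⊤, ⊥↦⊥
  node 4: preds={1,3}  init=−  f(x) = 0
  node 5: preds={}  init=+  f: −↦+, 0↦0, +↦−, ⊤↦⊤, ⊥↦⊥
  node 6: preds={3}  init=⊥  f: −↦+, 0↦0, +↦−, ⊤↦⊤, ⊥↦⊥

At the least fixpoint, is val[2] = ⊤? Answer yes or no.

yes

Worklist (17 pops):
  #1 pop 0: in=⊥ → 0 (no change)
  #2 pop 1: in=⊤ → ⊤ (was ⊥); enqueue []
  #3 pop 2: in=+ → − (was ⊥); enqueue [0]
  #4 pop 3: in=− → + (was ⊥); enqueue [1,2]
  #5 pop 4: in=⊤ → ⊤ (was −); enqueue [3]
  #6 pop 5: in=⊥ → + (no change)
  #7 pop 6: in=+ → − (was ⊥); enqueue []
  #8 pop 0: in=− → ⊤ (was 0); enqueue []
  #9 pop 1: in=⊤ → ⊤ (no change)
  #10 pop 2: in=+ → − (no change)
  #11 pop 3: in=⊤ → ⊤ (was +); enqueue [1,2,4,6]
  #12 pop 1: in=⊤ → ⊤ (no change)
  #13 pop 2: in=⊤ → ⊤ (was −); enqueue [0]
  #14 pop 4: in=⊤ → ⊤ (no change)
  #15 pop 6: in=⊤ → ⊤ (was −); enqueue [3]
  #16 pop 0: in=⊤ → ⊤ (no change)
  #17 pop 3: in=⊤ → ⊤ (no change)

Fixpoint:
  val[0] = ⊤
  val[1] = ⊤
  val[2] = ⊤
  val[3] = ⊤
  val[4] = ⊤
  val[5] = +
  val[6] = ⊤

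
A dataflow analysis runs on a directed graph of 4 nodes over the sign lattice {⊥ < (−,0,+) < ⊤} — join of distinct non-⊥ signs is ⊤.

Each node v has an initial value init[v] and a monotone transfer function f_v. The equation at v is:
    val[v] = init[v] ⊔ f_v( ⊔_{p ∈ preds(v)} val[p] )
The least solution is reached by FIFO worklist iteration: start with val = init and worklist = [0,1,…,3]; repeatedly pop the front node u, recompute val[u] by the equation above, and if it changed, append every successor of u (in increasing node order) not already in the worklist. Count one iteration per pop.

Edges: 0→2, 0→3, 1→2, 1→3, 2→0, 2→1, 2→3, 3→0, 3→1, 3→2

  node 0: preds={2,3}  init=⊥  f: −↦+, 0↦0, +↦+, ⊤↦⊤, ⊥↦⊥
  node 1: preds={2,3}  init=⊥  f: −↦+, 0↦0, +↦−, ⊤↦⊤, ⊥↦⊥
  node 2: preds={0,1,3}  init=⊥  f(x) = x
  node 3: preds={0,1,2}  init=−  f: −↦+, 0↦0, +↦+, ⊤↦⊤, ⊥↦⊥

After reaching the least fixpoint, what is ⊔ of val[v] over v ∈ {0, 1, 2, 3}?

Worklist (8 pops):
  #1 pop 0: in=− → + (was ⊥); enqueue []
  #2 pop 1: in=− → + (was ⊥); enqueue []
  #3 pop 2: in=⊤ → ⊤ (was ⊥); enqueue [0,1]
  #4 pop 3: in=⊤ → ⊤ (was −); enqueue [2]
  #5 pop 0: in=⊤ → ⊤ (was +); enqueue [3]
  #6 pop 1: in=⊤ → ⊤ (was +); enqueue []
  #7 pop 2: in=⊤ → ⊤ (no change)
  #8 pop 3: in=⊤ → ⊤ (no change)

Fixpoint:
  val[0] = ⊤
  val[1] = ⊤
  val[2] = ⊤
  val[3] = ⊤

⊤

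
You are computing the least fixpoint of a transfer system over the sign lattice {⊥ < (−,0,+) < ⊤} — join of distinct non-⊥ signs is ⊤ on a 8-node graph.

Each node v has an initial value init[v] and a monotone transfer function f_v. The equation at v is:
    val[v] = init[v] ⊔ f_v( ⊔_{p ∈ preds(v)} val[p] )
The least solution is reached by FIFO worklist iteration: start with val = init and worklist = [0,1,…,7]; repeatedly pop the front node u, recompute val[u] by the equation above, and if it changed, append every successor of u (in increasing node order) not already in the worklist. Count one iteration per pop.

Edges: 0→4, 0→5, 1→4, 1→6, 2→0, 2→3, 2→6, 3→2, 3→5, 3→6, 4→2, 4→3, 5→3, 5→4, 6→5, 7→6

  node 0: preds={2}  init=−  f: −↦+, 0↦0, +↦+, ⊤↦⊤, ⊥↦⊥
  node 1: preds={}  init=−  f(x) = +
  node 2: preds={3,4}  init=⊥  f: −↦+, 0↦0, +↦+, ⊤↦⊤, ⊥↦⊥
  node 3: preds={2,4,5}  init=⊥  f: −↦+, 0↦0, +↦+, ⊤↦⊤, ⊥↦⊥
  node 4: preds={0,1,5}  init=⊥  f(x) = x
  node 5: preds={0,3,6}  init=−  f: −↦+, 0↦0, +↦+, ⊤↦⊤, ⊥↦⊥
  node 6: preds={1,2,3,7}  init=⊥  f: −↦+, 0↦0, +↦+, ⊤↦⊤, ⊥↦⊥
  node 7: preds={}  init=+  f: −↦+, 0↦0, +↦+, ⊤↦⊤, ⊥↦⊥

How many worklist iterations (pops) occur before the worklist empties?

Trace (17 dequeues):
  [1] u=0 | in ⊥ | out − | ==
  [2] u=1 | in ⊥ | out ⊤ | prev − | push {}
  [3] u=2 | in ⊥ | out ⊥ | ==
  [4] u=3 | in − | out + | prev ⊥ | push {2}
  [5] u=4 | in ⊤ | out ⊤ | prev ⊥ | push {3}
  [6] u=5 | in ⊤ | out ⊤ | prev − | push {4}
  [7] u=6 | in ⊤ | out ⊤ | prev ⊥ | push {5}
  [8] u=7 | in ⊥ | out + | ==
  [9] u=2 | in ⊤ | out ⊤ | prev ⊥ | push {0,6}
  [10] u=3 | in ⊤ | out ⊤ | prev + | push {2}
  [11] u=4 | in ⊤ | out ⊤ | ==
  [12] u=5 | in ⊤ | out ⊤ | ==
  [13] u=0 | in ⊤ | out ⊤ | prev − | push {4,5}
  [14] u=6 | in ⊤ | out ⊤ | ==
  [15] u=2 | in ⊤ | out ⊤ | ==
  [16] u=4 | in ⊤ | out ⊤ | ==
  [17] u=5 | in ⊤ | out ⊤ | ==

Converged values:
  [0] ⊤
  [1] ⊤
  [2] ⊤
  [3] ⊤
  [4] ⊤
  [5] ⊤
  [6] ⊤
  [7] +

17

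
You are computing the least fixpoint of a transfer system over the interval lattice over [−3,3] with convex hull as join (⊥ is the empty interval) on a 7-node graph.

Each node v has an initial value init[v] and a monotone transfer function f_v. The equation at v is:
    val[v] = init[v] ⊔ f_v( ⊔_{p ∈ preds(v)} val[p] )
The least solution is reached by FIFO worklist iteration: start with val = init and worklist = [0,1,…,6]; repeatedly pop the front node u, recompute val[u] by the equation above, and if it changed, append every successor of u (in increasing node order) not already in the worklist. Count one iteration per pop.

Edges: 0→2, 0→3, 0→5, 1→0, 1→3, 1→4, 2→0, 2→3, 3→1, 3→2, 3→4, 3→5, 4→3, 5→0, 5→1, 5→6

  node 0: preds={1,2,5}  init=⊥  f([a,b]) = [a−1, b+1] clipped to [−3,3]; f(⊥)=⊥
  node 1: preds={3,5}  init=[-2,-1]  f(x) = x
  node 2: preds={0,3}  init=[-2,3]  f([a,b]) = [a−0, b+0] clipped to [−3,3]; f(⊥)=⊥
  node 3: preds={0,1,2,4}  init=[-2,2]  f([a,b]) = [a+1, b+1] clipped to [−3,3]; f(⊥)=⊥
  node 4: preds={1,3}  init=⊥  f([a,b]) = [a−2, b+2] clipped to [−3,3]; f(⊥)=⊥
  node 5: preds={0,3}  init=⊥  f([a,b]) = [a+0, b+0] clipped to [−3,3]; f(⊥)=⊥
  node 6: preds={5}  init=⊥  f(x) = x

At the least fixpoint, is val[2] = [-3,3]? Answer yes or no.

Trace (13 dequeues):
  [1] u=0 | in [-2,3] | out [-3,3] | prev ⊥ | push {}
  [2] u=1 | in [-2,2] | out [-2,2] | prev [-2,-1] | push {0}
  [3] u=2 | in [-3,3] | out [-3,3] | prev [-2,3] | push {}
  [4] u=3 | in [-3,3] | out [-2,3] | prev [-2,2] | push {1,2}
  [5] u=4 | in [-2,3] | out [-3,3] | prev ⊥ | push {3}
  [6] u=5 | in [-3,3] | out [-3,3] | prev ⊥ | push {}
  [7] u=6 | in [-3,3] | out [-3,3] | prev ⊥ | push {}
  [8] u=0 | in [-3,3] | out [-3,3] | ==
  [9] u=1 | in [-3,3] | out [-3,3] | prev [-2,2] | push {0,4}
  [10] u=2 | in [-3,3] | out [-3,3] | ==
  [11] u=3 | in [-3,3] | out [-2,3] | ==
  [12] u=0 | in [-3,3] | out [-3,3] | ==
  [13] u=4 | in [-3,3] | out [-3,3] | ==

Converged values:
  [0] [-3,3]
  [1] [-3,3]
  [2] [-3,3]
  [3] [-2,3]
  [4] [-3,3]
  [5] [-3,3]
  [6] [-3,3]

yes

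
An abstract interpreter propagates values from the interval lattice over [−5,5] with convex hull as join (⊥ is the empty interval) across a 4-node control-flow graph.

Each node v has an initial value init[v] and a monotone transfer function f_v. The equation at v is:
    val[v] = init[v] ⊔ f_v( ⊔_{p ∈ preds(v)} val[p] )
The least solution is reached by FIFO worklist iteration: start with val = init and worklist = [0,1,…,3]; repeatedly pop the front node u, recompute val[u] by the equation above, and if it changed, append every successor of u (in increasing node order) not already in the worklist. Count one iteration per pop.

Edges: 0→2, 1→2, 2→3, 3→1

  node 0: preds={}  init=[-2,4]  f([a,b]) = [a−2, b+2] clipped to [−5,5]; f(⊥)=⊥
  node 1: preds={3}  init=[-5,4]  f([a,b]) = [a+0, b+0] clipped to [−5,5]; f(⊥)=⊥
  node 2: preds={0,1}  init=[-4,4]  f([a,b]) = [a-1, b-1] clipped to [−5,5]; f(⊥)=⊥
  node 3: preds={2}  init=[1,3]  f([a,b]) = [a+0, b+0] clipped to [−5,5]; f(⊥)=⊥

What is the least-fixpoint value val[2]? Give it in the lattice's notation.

[-5,4]

Trace (5 dequeues):
  [1] u=0 | in ⊥ | out [-2,4] | ==
  [2] u=1 | in [1,3] | out [-5,4] | ==
  [3] u=2 | in [-5,4] | out [-5,4] | prev [-4,4] | push {}
  [4] u=3 | in [-5,4] | out [-5,4] | prev [1,3] | push {1}
  [5] u=1 | in [-5,4] | out [-5,4] | ==

Converged values:
  [0] [-2,4]
  [1] [-5,4]
  [2] [-5,4]
  [3] [-5,4]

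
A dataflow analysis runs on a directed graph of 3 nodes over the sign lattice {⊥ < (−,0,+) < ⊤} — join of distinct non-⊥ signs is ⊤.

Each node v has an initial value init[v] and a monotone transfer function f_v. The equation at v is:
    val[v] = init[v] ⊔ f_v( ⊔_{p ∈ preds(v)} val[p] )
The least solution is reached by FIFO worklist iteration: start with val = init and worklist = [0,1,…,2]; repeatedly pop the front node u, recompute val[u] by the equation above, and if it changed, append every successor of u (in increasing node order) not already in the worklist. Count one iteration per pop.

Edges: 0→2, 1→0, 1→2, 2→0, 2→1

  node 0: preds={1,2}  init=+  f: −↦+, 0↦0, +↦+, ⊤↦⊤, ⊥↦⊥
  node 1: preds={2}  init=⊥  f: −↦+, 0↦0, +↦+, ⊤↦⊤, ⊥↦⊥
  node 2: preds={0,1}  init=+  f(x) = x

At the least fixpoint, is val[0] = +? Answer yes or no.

yes

Iteration log — 4 steps:
  step 1. node 0  ⊔preds=+  new=+  stable
  step 2. node 1  ⊔preds=+  new=+  old=⊥  +wl: 0
  step 3. node 2  ⊔preds=+  new=+  stable
  step 4. node 0  ⊔preds=+  new=+  stable

Least fixpoint reached:
  node 0: +
  node 1: +
  node 2: +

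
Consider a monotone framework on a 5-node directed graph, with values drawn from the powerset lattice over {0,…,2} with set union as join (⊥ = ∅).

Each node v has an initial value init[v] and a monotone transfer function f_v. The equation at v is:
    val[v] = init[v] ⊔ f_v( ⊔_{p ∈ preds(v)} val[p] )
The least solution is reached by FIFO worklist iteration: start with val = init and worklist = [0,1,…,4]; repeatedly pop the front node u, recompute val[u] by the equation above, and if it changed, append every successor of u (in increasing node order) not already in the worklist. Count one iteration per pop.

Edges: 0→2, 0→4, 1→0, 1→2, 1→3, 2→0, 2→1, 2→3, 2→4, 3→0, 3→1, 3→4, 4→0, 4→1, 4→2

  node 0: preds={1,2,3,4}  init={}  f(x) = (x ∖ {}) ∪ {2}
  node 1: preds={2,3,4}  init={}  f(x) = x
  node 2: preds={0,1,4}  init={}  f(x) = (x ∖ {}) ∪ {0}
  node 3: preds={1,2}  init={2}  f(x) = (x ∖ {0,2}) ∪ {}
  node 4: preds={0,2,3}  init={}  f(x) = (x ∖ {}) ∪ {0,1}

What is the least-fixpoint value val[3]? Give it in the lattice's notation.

{1,2}

Worklist (14 pops):
  #1 pop 0: in={2} → {2} (was {}); enqueue []
  #2 pop 1: in={2} → {2} (was {}); enqueue [0]
  #3 pop 2: in={2} → {0,2} (was {}); enqueue [1]
  #4 pop 3: in={0,2} → {2} (no change)
  #5 pop 4: in={0,2} → {0,1,2} (was {}); enqueue [2]
  #6 pop 0: in={0,1,2} → {0,1,2} (was {2}); enqueue [4]
  #7 pop 1: in={0,1,2} → {0,1,2} (was {2}); enqueue [0,3]
  #8 pop 2: in={0,1,2} → {0,1,2} (was {0,2}); enqueue [1]
  #9 pop 4: in={0,1,2} → {0,1,2} (no change)
  #10 pop 0: in={0,1,2} → {0,1,2} (no change)
  #11 pop 3: in={0,1,2} → {1,2} (was {2}); enqueue [0,4]
  #12 pop 1: in={0,1,2} → {0,1,2} (no change)
  #13 pop 0: in={0,1,2} → {0,1,2} (no change)
  #14 pop 4: in={0,1,2} → {0,1,2} (no change)

Fixpoint:
  val[0] = {0,1,2}
  val[1] = {0,1,2}
  val[2] = {0,1,2}
  val[3] = {1,2}
  val[4] = {0,1,2}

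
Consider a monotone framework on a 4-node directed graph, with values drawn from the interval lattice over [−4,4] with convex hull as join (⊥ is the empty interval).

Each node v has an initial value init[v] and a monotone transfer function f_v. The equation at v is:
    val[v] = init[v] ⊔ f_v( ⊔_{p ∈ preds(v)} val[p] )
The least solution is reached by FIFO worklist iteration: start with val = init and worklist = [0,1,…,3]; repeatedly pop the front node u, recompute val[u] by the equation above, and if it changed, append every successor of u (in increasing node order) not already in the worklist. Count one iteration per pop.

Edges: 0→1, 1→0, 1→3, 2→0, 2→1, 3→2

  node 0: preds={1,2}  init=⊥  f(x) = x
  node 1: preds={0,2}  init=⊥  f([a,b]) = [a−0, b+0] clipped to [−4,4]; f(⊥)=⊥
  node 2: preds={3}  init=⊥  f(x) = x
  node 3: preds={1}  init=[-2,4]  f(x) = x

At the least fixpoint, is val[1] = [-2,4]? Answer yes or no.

yes

Worklist (8 pops):
  #1 pop 0: in=⊥ → ⊥ (no change)
  #2 pop 1: in=⊥ → ⊥ (no change)
  #3 pop 2: in=[-2,4] → [-2,4] (was ⊥); enqueue [0,1]
  #4 pop 3: in=⊥ → [-2,4] (no change)
  #5 pop 0: in=[-2,4] → [-2,4] (was ⊥); enqueue []
  #6 pop 1: in=[-2,4] → [-2,4] (was ⊥); enqueue [0,3]
  #7 pop 0: in=[-2,4] → [-2,4] (no change)
  #8 pop 3: in=[-2,4] → [-2,4] (no change)

Fixpoint:
  val[0] = [-2,4]
  val[1] = [-2,4]
  val[2] = [-2,4]
  val[3] = [-2,4]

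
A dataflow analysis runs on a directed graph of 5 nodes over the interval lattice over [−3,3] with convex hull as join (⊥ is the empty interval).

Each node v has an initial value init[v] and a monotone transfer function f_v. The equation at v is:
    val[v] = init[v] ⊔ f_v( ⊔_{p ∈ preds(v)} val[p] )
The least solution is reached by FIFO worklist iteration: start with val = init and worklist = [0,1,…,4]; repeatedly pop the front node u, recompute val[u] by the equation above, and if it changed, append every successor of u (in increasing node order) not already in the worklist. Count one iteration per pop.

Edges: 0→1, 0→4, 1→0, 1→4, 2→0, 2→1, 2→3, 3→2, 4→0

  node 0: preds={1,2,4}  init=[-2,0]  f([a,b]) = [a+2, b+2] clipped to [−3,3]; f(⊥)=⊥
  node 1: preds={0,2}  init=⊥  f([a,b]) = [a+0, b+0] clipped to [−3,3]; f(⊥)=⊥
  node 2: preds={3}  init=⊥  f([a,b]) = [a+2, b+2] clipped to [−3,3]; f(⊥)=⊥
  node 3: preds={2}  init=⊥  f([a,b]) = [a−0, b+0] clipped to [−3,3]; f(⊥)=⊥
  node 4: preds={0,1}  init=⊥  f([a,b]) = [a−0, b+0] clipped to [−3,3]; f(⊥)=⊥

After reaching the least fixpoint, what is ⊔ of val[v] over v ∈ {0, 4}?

Trace (12 dequeues):
  [1] u=0 | in ⊥ | out [-2,0] | ==
  [2] u=1 | in [-2,0] | out [-2,0] | prev ⊥ | push {0}
  [3] u=2 | in ⊥ | out ⊥ | ==
  [4] u=3 | in ⊥ | out ⊥ | ==
  [5] u=4 | in [-2,0] | out [-2,0] | prev ⊥ | push {}
  [6] u=0 | in [-2,0] | out [-2,2] | prev [-2,0] | push {1,4}
  [7] u=1 | in [-2,2] | out [-2,2] | prev [-2,0] | push {0}
  [8] u=4 | in [-2,2] | out [-2,2] | prev [-2,0] | push {}
  [9] u=0 | in [-2,2] | out [-2,3] | prev [-2,2] | push {1,4}
  [10] u=1 | in [-2,3] | out [-2,3] | prev [-2,2] | push {0}
  [11] u=4 | in [-2,3] | out [-2,3] | prev [-2,2] | push {}
  [12] u=0 | in [-2,3] | out [-2,3] | ==

Converged values:
  [0] [-2,3]
  [1] [-2,3]
  [2] ⊥
  [3] ⊥
  [4] [-2,3]

[-2,3]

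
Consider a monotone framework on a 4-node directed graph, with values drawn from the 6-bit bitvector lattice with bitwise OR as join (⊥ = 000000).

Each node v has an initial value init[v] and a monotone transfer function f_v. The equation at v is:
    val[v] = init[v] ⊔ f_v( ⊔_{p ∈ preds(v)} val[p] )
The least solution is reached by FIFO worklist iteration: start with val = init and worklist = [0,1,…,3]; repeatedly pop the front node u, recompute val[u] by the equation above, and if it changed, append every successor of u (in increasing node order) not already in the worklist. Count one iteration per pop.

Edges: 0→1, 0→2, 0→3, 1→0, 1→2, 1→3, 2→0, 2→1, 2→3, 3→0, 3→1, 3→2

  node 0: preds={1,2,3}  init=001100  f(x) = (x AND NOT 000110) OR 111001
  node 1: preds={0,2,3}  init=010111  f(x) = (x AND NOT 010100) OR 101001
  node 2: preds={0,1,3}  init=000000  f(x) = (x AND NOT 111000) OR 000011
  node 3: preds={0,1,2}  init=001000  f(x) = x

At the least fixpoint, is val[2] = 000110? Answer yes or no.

no

Trace (7 dequeues):
  [1] u=0 | in 011111 | out 111101 | prev 001100 | push {}
  [2] u=1 | in 111101 | out 111111 | prev 010111 | push {0}
  [3] u=2 | in 111111 | out 000111 | prev 000000 | push {1}
  [4] u=3 | in 111111 | out 111111 | prev 001000 | push {2}
  [5] u=0 | in 111111 | out 111101 | ==
  [6] u=1 | in 111111 | out 111111 | ==
  [7] u=2 | in 111111 | out 000111 | ==

Converged values:
  [0] 111101
  [1] 111111
  [2] 000111
  [3] 111111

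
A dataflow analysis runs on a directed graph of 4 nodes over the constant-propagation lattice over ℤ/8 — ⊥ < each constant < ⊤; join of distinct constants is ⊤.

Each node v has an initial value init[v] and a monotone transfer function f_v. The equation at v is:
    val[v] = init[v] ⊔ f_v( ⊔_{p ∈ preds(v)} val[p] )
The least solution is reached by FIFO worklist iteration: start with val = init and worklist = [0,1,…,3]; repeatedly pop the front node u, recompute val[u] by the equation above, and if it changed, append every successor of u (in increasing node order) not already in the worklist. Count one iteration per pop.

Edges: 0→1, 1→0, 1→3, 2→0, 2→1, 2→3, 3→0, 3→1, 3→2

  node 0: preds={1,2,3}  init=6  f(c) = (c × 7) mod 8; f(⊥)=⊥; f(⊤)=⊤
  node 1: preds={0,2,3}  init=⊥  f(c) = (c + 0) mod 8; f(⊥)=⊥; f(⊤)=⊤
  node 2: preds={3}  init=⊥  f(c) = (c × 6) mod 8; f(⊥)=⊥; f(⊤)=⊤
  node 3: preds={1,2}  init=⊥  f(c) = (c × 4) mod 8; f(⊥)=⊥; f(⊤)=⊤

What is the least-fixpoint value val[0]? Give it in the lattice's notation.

Trace (15 dequeues):
  [1] u=0 | in ⊥ | out 6 | ==
  [2] u=1 | in 6 | out 6 | prev ⊥ | push {0}
  [3] u=2 | in ⊥ | out ⊥ | ==
  [4] u=3 | in 6 | out 0 | prev ⊥ | push {1,2}
  [5] u=0 | in ⊤ | out ⊤ | prev 6 | push {}
  [6] u=1 | in ⊤ | out ⊤ | prev 6 | push {0,3}
  [7] u=2 | in 0 | out 0 | prev ⊥ | push {1}
  [8] u=0 | in ⊤ | out ⊤ | ==
  [9] u=3 | in ⊤ | out ⊤ | prev 0 | push {0,2}
  [10] u=1 | in ⊤ | out ⊤ | ==
  [11] u=0 | in ⊤ | out ⊤ | ==
  [12] u=2 | in ⊤ | out ⊤ | prev 0 | push {0,1,3}
  [13] u=0 | in ⊤ | out ⊤ | ==
  [14] u=1 | in ⊤ | out ⊤ | ==
  [15] u=3 | in ⊤ | out ⊤ | ==

Converged values:
  [0] ⊤
  [1] ⊤
  [2] ⊤
  [3] ⊤

⊤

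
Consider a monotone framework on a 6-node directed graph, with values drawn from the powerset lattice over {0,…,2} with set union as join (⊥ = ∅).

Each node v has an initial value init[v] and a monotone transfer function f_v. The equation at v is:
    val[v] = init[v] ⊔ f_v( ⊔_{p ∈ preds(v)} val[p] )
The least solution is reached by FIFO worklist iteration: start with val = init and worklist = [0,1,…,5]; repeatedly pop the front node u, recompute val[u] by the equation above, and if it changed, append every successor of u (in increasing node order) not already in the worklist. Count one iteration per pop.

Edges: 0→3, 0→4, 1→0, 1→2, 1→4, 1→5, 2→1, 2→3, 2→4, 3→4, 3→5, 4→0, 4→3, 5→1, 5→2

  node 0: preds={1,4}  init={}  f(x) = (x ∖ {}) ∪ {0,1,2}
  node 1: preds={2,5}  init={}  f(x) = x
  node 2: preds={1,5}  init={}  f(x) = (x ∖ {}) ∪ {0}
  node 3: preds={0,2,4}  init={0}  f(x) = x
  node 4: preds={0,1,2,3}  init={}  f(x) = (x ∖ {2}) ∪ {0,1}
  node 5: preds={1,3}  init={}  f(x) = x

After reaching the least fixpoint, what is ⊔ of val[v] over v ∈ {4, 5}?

Iteration log — 14 steps:
  step 1. node 0  ⊔preds={}  new={0,1,2}  old={}  +wl: 
  step 2. node 1  ⊔preds={}  new={}  stable
  step 3. node 2  ⊔preds={}  new={0}  old={}  +wl: 1
  step 4. node 3  ⊔preds={0,1,2}  new={0,1,2}  old={0}  +wl: 
  step 5. node 4  ⊔preds={0,1,2}  new={0,1}  old={}  +wl: 0,3
  step 6. node 5  ⊔preds={0,1,2}  new={0,1,2}  old={}  +wl: 2
  step 7. node 1  ⊔preds={0,1,2}  new={0,1,2}  old={}  +wl: 4,5
  step 8. node 0  ⊔preds={0,1,2}  new={0,1,2}  stable
  step 9. node 3  ⊔preds={0,1,2}  new={0,1,2}  stable
  step 10. node 2  ⊔preds={0,1,2}  new={0,1,2}  old={0}  +wl: 1,3
  step 11. node 4  ⊔preds={0,1,2}  new={0,1}  stable
  step 12. node 5  ⊔preds={0,1,2}  new={0,1,2}  stable
  step 13. node 1  ⊔preds={0,1,2}  new={0,1,2}  stable
  step 14. node 3  ⊔preds={0,1,2}  new={0,1,2}  stable

Least fixpoint reached:
  node 0: {0,1,2}
  node 1: {0,1,2}
  node 2: {0,1,2}
  node 3: {0,1,2}
  node 4: {0,1}
  node 5: {0,1,2}

{0,1,2}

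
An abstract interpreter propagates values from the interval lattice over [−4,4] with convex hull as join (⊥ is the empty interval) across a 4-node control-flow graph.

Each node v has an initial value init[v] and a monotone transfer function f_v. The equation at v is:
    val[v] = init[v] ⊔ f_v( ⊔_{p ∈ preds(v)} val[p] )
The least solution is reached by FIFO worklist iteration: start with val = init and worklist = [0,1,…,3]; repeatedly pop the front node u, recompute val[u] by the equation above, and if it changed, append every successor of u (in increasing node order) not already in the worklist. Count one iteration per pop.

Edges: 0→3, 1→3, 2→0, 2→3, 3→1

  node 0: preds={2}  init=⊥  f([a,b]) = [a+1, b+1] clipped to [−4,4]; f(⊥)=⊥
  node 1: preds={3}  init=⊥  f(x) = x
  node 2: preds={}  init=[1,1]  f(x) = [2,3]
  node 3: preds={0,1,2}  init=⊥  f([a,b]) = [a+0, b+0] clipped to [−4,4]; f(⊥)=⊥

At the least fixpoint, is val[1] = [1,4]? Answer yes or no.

yes

Worklist (9 pops):
  #1 pop 0: in=[1,1] → [2,2] (was ⊥); enqueue []
  #2 pop 1: in=⊥ → ⊥ (no change)
  #3 pop 2: in=⊥ → [1,3] (was [1,1]); enqueue [0]
  #4 pop 3: in=[1,3] → [1,3] (was ⊥); enqueue [1]
  #5 pop 0: in=[1,3] → [2,4] (was [2,2]); enqueue [3]
  #6 pop 1: in=[1,3] → [1,3] (was ⊥); enqueue []
  #7 pop 3: in=[1,4] → [1,4] (was [1,3]); enqueue [1]
  #8 pop 1: in=[1,4] → [1,4] (was [1,3]); enqueue [3]
  #9 pop 3: in=[1,4] → [1,4] (no change)

Fixpoint:
  val[0] = [2,4]
  val[1] = [1,4]
  val[2] = [1,3]
  val[3] = [1,4]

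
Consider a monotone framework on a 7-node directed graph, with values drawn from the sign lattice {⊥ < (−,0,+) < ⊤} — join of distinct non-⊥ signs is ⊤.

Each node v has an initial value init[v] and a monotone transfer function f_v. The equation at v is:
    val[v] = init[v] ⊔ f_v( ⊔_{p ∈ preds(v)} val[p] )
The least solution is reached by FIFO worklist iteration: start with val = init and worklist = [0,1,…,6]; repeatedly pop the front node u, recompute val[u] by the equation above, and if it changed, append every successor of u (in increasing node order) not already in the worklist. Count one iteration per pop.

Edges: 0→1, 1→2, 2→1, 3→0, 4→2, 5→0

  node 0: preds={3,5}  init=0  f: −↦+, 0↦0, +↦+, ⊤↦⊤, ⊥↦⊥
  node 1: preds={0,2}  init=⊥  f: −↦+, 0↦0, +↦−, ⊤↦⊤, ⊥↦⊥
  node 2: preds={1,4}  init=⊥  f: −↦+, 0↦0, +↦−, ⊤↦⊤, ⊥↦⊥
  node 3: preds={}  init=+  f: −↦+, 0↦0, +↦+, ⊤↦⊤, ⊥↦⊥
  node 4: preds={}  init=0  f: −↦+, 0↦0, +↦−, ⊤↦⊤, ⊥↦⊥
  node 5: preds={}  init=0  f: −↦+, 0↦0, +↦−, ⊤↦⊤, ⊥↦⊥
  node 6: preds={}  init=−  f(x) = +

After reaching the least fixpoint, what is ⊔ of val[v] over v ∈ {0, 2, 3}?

⊤

Trace (8 dequeues):
  [1] u=0 | in ⊤ | out ⊤ | prev 0 | push {}
  [2] u=1 | in ⊤ | out ⊤ | prev ⊥ | push {}
  [3] u=2 | in ⊤ | out ⊤ | prev ⊥ | push {1}
  [4] u=3 | in ⊥ | out + | ==
  [5] u=4 | in ⊥ | out 0 | ==
  [6] u=5 | in ⊥ | out 0 | ==
  [7] u=6 | in ⊥ | out ⊤ | prev − | push {}
  [8] u=1 | in ⊤ | out ⊤ | ==

Converged values:
  [0] ⊤
  [1] ⊤
  [2] ⊤
  [3] +
  [4] 0
  [5] 0
  [6] ⊤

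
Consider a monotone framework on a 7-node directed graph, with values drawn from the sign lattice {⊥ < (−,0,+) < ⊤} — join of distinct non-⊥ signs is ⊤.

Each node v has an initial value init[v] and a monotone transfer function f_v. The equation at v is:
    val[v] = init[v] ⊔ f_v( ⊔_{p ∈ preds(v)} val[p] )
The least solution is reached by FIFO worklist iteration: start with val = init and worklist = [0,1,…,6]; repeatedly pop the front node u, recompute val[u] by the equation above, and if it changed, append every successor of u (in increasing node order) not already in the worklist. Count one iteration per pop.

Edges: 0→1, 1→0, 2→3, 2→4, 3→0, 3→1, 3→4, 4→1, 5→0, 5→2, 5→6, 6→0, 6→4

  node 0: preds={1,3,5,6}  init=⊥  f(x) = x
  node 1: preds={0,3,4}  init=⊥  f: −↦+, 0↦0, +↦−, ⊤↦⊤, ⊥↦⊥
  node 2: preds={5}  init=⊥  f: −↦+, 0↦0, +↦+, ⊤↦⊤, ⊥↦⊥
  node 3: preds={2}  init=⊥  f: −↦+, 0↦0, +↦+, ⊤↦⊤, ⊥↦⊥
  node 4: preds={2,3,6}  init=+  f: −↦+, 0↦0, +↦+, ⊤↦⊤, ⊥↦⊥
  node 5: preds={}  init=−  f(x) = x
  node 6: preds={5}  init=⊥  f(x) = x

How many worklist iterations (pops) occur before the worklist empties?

Iteration log — 11 steps:
  step 1. node 0  ⊔preds=−  new=−  old=⊥  +wl: 
  step 2. node 1  ⊔preds=⊤  new=⊤  old=⊥  +wl: 0
  step 3. node 2  ⊔preds=−  new=+  old=⊥  +wl: 
  step 4. node 3  ⊔preds=+  new=+  old=⊥  +wl: 1
  step 5. node 4  ⊔preds=+  new=+  stable
  step 6. node 5  ⊔preds=⊥  new=−  stable
  step 7. node 6  ⊔preds=−  new=−  old=⊥  +wl: 4
  step 8. node 0  ⊔preds=⊤  new=⊤  old=−  +wl: 
  step 9. node 1  ⊔preds=⊤  new=⊤  stable
  step 10. node 4  ⊔preds=⊤  new=⊤  old=+  +wl: 1
  step 11. node 1  ⊔preds=⊤  new=⊤  stable

Least fixpoint reached:
  node 0: ⊤
  node 1: ⊤
  node 2: +
  node 3: +
  node 4: ⊤
  node 5: −
  node 6: −

11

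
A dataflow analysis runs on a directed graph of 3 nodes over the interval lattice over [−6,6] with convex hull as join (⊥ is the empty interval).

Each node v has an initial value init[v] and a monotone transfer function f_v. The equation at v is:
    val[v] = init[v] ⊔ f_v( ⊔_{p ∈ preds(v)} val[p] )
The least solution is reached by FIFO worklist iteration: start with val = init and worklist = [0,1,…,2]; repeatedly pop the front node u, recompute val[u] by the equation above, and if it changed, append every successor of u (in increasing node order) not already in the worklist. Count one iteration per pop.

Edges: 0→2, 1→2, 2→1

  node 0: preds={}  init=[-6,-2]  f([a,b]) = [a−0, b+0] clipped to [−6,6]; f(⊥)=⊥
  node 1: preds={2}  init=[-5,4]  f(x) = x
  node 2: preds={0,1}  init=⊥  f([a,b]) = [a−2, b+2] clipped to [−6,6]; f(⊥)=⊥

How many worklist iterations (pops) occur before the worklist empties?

5

Iteration log — 5 steps:
  step 1. node 0  ⊔preds=⊥  new=[-6,-2]  stable
  step 2. node 1  ⊔preds=⊥  new=[-5,4]  stable
  step 3. node 2  ⊔preds=[-6,4]  new=[-6,6]  old=⊥  +wl: 1
  step 4. node 1  ⊔preds=[-6,6]  new=[-6,6]  old=[-5,4]  +wl: 2
  step 5. node 2  ⊔preds=[-6,6]  new=[-6,6]  stable

Least fixpoint reached:
  node 0: [-6,-2]
  node 1: [-6,6]
  node 2: [-6,6]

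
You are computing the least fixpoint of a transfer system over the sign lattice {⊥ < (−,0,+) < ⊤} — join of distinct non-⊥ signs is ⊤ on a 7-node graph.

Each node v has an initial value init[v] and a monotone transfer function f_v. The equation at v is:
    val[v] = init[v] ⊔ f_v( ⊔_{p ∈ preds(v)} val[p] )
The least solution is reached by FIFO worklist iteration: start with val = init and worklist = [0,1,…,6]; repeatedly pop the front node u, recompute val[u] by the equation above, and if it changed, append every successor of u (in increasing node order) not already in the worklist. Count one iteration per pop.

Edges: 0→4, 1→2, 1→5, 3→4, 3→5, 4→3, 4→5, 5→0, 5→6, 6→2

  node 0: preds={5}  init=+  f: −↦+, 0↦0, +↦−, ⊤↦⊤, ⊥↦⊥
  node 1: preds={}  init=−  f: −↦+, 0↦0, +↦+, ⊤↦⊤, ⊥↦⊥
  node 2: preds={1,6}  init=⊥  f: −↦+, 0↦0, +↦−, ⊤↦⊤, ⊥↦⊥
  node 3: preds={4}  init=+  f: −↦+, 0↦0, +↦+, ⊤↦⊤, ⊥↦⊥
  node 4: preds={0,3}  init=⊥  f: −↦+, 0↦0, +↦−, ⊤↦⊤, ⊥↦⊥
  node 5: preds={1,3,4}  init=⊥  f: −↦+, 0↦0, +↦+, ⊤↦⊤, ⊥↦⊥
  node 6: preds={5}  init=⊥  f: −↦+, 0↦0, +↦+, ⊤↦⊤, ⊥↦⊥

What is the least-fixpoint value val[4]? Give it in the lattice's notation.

Iteration log — 14 steps:
  step 1. node 0  ⊔preds=⊥  new=+  stable
  step 2. node 1  ⊔preds=⊥  new=−  stable
  step 3. node 2  ⊔preds=−  new=+  old=⊥  +wl: 
  step 4. node 3  ⊔preds=⊥  new=+  stable
  step 5. node 4  ⊔preds=+  new=−  old=⊥  +wl: 3
  step 6. node 5  ⊔preds=⊤  new=⊤  old=⊥  +wl: 0
  step 7. node 6  ⊔preds=⊤  new=⊤  old=⊥  +wl: 2
  step 8. node 3  ⊔preds=−  new=+  stable
  step 9. node 0  ⊔preds=⊤  new=⊤  old=+  +wl: 4
  step 10. node 2  ⊔preds=⊤  new=⊤  old=+  +wl: 
  step 11. node 4  ⊔preds=⊤  new=⊤  old=−  +wl: 3,5
  step 12. node 3  ⊔preds=⊤  new=⊤  old=+  +wl: 4
  step 13. node 5  ⊔preds=⊤  new=⊤  stable
  step 14. node 4  ⊔preds=⊤  new=⊤  stable

Least fixpoint reached:
  node 0: ⊤
  node 1: −
  node 2: ⊤
  node 3: ⊤
  node 4: ⊤
  node 5: ⊤
  node 6: ⊤

⊤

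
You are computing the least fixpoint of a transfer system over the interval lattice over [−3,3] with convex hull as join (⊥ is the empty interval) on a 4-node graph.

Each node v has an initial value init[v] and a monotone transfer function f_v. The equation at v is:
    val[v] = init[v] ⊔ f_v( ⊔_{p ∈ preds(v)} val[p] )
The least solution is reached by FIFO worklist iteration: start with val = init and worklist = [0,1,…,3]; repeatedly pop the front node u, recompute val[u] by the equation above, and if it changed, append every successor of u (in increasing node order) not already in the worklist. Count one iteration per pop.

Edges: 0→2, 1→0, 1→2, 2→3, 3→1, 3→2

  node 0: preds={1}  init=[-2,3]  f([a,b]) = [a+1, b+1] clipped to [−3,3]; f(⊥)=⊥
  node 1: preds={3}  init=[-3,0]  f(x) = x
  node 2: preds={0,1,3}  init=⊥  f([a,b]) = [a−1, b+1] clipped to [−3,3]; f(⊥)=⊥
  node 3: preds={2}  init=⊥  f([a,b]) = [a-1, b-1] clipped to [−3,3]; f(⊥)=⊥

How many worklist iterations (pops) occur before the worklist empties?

7

Worklist (7 pops):
  #1 pop 0: in=[-3,0] → [-2,3] (no change)
  #2 pop 1: in=⊥ → [-3,0] (no change)
  #3 pop 2: in=[-3,3] → [-3,3] (was ⊥); enqueue []
  #4 pop 3: in=[-3,3] → [-3,2] (was ⊥); enqueue [1,2]
  #5 pop 1: in=[-3,2] → [-3,2] (was [-3,0]); enqueue [0]
  #6 pop 2: in=[-3,3] → [-3,3] (no change)
  #7 pop 0: in=[-3,2] → [-2,3] (no change)

Fixpoint:
  val[0] = [-2,3]
  val[1] = [-3,2]
  val[2] = [-3,3]
  val[3] = [-3,2]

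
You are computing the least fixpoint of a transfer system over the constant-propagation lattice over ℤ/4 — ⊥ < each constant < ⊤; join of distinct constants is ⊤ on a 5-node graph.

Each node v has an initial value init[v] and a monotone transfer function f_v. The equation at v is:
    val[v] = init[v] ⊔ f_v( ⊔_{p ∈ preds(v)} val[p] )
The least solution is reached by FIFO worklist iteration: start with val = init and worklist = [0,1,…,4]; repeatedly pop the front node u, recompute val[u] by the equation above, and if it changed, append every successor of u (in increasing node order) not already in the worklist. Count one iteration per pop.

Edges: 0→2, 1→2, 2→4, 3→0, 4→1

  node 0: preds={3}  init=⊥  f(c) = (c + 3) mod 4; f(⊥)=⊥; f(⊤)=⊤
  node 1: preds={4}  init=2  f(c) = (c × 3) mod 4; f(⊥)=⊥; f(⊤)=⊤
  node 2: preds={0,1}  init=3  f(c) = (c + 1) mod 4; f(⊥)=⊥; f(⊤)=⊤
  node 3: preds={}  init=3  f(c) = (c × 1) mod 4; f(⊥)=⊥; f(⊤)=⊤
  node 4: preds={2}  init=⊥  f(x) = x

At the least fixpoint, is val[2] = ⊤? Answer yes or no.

yes

Worklist (9 pops):
  #1 pop 0: in=3 → 2 (was ⊥); enqueue []
  #2 pop 1: in=⊥ → 2 (no change)
  #3 pop 2: in=2 → 3 (no change)
  #4 pop 3: in=⊥ → 3 (no change)
  #5 pop 4: in=3 → 3 (was ⊥); enqueue [1]
  #6 pop 1: in=3 → ⊤ (was 2); enqueue [2]
  #7 pop 2: in=⊤ → ⊤ (was 3); enqueue [4]
  #8 pop 4: in=⊤ → ⊤ (was 3); enqueue [1]
  #9 pop 1: in=⊤ → ⊤ (no change)

Fixpoint:
  val[0] = 2
  val[1] = ⊤
  val[2] = ⊤
  val[3] = 3
  val[4] = ⊤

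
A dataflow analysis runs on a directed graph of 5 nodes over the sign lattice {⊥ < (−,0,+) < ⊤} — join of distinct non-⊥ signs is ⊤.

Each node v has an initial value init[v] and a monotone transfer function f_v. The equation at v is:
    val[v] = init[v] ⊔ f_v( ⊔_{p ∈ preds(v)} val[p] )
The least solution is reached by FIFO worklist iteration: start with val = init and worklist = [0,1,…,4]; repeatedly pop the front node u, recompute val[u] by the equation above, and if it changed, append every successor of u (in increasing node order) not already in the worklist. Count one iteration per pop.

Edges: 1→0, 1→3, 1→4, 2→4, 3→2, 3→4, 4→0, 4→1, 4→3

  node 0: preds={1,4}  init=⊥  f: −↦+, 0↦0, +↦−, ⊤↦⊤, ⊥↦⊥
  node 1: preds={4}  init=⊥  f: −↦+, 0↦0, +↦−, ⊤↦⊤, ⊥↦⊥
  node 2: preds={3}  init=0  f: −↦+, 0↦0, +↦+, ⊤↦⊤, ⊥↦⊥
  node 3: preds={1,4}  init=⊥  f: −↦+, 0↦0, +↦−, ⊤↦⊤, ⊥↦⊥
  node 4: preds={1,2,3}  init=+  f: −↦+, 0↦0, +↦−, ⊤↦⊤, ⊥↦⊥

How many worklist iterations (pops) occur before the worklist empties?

11

Worklist (11 pops):
  #1 pop 0: in=+ → − (was ⊥); enqueue []
  #2 pop 1: in=+ → − (was ⊥); enqueue [0]
  #3 pop 2: in=⊥ → 0 (no change)
  #4 pop 3: in=⊤ → ⊤ (was ⊥); enqueue [2]
  #5 pop 4: in=⊤ → ⊤ (was +); enqueue [1,3]
  #6 pop 0: in=⊤ → ⊤ (was −); enqueue []
  #7 pop 2: in=⊤ → ⊤ (was 0); enqueue [4]
  #8 pop 1: in=⊤ → ⊤ (was −); enqueue [0]
  #9 pop 3: in=⊤ → ⊤ (no change)
  #10 pop 4: in=⊤ → ⊤ (no change)
  #11 pop 0: in=⊤ → ⊤ (no change)

Fixpoint:
  val[0] = ⊤
  val[1] = ⊤
  val[2] = ⊤
  val[3] = ⊤
  val[4] = ⊤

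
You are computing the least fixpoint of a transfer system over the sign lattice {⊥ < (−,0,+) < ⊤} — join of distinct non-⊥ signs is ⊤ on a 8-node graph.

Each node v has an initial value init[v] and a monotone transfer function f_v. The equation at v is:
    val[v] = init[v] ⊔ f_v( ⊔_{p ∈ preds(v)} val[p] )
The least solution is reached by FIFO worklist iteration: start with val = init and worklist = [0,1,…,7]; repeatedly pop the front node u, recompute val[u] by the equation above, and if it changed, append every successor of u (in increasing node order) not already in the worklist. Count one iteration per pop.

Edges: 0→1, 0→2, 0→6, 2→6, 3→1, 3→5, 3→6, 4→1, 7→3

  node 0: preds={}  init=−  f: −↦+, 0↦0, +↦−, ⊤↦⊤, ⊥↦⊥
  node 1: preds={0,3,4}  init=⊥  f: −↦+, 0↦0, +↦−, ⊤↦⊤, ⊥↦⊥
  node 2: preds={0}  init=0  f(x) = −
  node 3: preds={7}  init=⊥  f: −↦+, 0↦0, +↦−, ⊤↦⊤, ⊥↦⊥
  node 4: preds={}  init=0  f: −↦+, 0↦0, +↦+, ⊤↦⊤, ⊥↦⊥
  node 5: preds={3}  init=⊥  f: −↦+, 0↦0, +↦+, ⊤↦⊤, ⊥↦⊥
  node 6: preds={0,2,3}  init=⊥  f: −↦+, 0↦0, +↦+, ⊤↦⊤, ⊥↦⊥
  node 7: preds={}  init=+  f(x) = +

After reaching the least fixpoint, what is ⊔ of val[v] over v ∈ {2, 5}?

⊤

Iteration log — 9 steps:
  step 1. node 0  ⊔preds=⊥  new=−  stable
  step 2. node 1  ⊔preds=⊤  new=⊤  old=⊥  +wl: 
  step 3. node 2  ⊔preds=−  new=⊤  old=0  +wl: 
  step 4. node 3  ⊔preds=+  new=−  old=⊥  +wl: 1
  step 5. node 4  ⊔preds=⊥  new=0  stable
  step 6. node 5  ⊔preds=−  new=+  old=⊥  +wl: 
  step 7. node 6  ⊔preds=⊤  new=⊤  old=⊥  +wl: 
  step 8. node 7  ⊔preds=⊥  new=+  stable
  step 9. node 1  ⊔preds=⊤  new=⊤  stable

Least fixpoint reached:
  node 0: −
  node 1: ⊤
  node 2: ⊤
  node 3: −
  node 4: 0
  node 5: +
  node 6: ⊤
  node 7: +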